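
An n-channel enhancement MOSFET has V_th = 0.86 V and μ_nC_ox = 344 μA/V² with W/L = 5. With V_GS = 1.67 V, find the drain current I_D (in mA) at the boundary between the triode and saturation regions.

I_D = 0.564 mA

At the boundary V_DS = V_ov = V_GS − V_th = 1.67 − 0.86 = 0.81 V.
k_n = μ_nC_ox · (W/L) = 1.72 mA/V².
I_D = ½ k_n V_ov² = 0.5 × 1.72 × 0.81² = 0.564 mA.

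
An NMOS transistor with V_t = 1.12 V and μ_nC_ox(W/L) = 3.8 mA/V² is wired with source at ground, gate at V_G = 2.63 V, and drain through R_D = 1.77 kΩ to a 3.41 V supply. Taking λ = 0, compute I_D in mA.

V_GS = V_G = 2.63 V, so V_ov = 2.63 − 1.12 = 1.51 V.
Assume saturation: I_D = ½ k_n V_ov² = 0.5 × 3.8 × 1.51² = 4.33 mA, giving V_DS = V_DD − I_D R_D = 3.41 − 4.33 × 1.77 = -4.26 V.
But -4.26 V < V_ov = 1.51 V, so the device is actually in triode.
In triode I_D = k_n[V_ov V_DS − ½ V_DS²] and I_D = (V_DD − V_DS)/R_D. Equating: 3.36 V_DS² − 11.16 V_DS + 3.41 = 0, giving V_DS = 0.341 V (the root below V_ov).
I_D = (3.41 − 0.341) / 1.77 = 1.73 mA.

I_D = 1.73 mA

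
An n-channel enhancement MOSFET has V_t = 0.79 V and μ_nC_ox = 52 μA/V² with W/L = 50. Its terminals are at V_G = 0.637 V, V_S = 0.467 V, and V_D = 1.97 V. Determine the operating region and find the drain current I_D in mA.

Cutoff; I_D = 0 mA

V_GS = V_G − V_S = 0.637 − 0.467 = 0.17 V; V_DS = V_D − V_S = 1.97 − 0.467 = 1.5 V.
V_GS = 0.17 V < V_t = 0.79 V, so the transistor is in cutoff.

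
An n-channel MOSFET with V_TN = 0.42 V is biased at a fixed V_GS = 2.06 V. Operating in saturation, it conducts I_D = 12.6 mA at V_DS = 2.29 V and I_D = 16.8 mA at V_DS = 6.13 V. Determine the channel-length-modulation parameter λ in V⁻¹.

λ = 0.108 V⁻¹

With V_GS fixed, I_D ∝ (1 + λ V_DS) in saturation, so I_D2/I_D1 = (1 + λ V_DS2)/(1 + λ V_DS1).
16.8/12.6 = 1.333 = (1 + 6.13 λ)/(1 + 2.29 λ).
Solving: λ (I_D1 V_DS2 − I_D2 V_DS1) = I_D2 − I_D1, so λ = (16.8 − 12.6) / (12.6 × 6.13 − 16.8 × 2.29) = 4.2 / 38.8 = 0.108 V⁻¹.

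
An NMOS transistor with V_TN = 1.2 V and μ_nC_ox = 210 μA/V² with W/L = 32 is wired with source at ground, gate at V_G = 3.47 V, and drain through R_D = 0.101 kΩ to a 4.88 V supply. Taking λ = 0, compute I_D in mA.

V_GS = V_G = 3.47 V, so V_ov = 3.47 − 1.2 = 2.27 V.
k_n = μ_nC_ox · (W/L) = 6.72 mA/V².
Assume saturation: I_D = ½ k_n V_ov² = 0.5 × 6.72 × 2.27² = 17.3 mA, giving V_DS = V_DD − I_D R_D = 4.88 − 17.3 × 0.101 = 3.13 V.
V_DS = 3.13 V ≥ V_ov = 2.27 V, confirming saturation.

I_D = 17.3 mA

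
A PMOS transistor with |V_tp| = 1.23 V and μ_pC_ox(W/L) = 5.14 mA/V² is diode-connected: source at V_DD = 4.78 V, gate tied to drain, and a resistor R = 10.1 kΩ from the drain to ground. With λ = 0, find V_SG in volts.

With gate tied to drain, V_SG = V_SD ≥ V_SG − |V_tp|, so the device is in saturation.
KCL at the drain: ½ k_p (V_SG − |V_tp|)² = (V_DD − V_SG)/R.
Let x = V_SG − 1.23. Then 26 x² + x − 3.55 = 0, giving x = 0.351 V (positive root), so V_SG = 1.58 V.
I_D = (V_DD − V_SG)/R = (4.78 − 1.58) / 10.1 = 0.317 mA.

V_SG = 1.58 V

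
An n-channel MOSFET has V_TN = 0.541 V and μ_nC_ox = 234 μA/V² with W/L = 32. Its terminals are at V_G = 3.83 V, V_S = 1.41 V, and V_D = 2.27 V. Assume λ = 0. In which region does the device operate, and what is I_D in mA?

V_GS = V_G − V_S = 3.83 − 1.41 = 2.42 V; V_DS = V_D − V_S = 2.27 − 1.41 = 0.86 V.
k_n = μ_nC_ox · (W/L) = 7.488 mA/V².
V_ov = V_GS − V_TN = 2.42 − 0.541 = 1.88 V.
Since V_DS = 0.86 V < V_ov = 1.88 V, the device is in the triode region.
I_D = k_n [V_ov · V_DS − ½ V_DS²] = 7.488 × [1.88 × 0.86 − 0.5 × 0.86²] = 9.33 mA.

Triode; I_D = 9.33 mA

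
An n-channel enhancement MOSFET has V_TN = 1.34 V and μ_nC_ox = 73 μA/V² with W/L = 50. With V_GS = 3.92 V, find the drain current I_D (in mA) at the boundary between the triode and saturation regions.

I_D = 12.1 mA

At the boundary V_DS = V_ov = V_GS − V_TN = 3.92 − 1.34 = 2.58 V.
k_n = μ_nC_ox · (W/L) = 3.65 mA/V².
I_D = ½ k_n V_ov² = 0.5 × 3.65 × 2.58² = 12.1 mA.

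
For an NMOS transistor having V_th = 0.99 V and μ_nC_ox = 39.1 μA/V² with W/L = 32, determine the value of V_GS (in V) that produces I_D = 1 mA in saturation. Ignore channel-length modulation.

V_GS = 2.25 V

k_n = μ_nC_ox · (W/L) = 1.251 mA/V².
In saturation I_D = ½ k_n (V_GS − V_th)², so V_GS − V_th = √(2 I_D / k_n) = √(2 × 1 / 1.251) = 1.26 V.
V_GS = 0.99 + 1.26 = 2.25 V.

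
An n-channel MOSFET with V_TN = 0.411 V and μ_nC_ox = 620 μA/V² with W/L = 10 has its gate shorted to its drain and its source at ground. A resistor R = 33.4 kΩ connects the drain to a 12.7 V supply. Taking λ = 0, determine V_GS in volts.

V_GS = 0.751 V

With gate tied to drain, V_GS = V_DS ≥ V_GS − V_TN, so the device is in saturation.
k_n = μ_nC_ox · (W/L) = 6.2 mA/V².
KCL at the drain: ½ k_n (V_GS − V_TN)² = (V_DD − V_GS)/R.
Let x = V_GS − 0.411. Then 104 x² + x − 12.29 = 0, giving x = 0.34 V (positive root), so V_GS = 0.751 V.
I_D = (V_DD − V_GS)/R = (12.7 − 0.751) / 33.4 = 0.358 mA.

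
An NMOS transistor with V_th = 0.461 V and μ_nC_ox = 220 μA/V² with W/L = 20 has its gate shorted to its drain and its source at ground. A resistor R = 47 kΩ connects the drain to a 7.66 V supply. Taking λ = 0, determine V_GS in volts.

With gate tied to drain, V_GS = V_DS ≥ V_GS − V_th, so the device is in saturation.
k_n = μ_nC_ox · (W/L) = 4.4 mA/V².
KCL at the drain: ½ k_n (V_GS − V_th)² = (V_DD − V_GS)/R.
Let x = V_GS − 0.461. Then 103 x² + x − 7.199 = 0, giving x = 0.259 V (positive root), so V_GS = 0.72 V.
I_D = (V_DD − V_GS)/R = (7.66 − 0.72) / 47 = 0.148 mA.

V_GS = 0.720 V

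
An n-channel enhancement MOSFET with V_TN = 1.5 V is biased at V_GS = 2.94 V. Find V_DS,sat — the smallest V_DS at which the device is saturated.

The boundary between triode and saturation is V_DS = V_GS − V_TN = V_ov.
V_ov = 2.94 − 1.5 = 1.44 V.

V_DS,sat = 1.44 V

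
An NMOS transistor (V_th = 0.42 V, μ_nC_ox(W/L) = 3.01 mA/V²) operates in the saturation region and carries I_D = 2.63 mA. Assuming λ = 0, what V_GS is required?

In saturation I_D = ½ k_n (V_GS − V_th)², so V_GS − V_th = √(2 I_D / k_n) = √(2 × 2.63 / 3.01) = 1.32 V.
V_GS = 0.42 + 1.32 = 1.74 V.

V_GS = 1.74 V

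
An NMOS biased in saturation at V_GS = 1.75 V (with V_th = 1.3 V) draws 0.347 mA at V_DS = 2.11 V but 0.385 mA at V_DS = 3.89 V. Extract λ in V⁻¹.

λ = 0.0707 V⁻¹

With V_GS fixed, I_D ∝ (1 + λ V_DS) in saturation, so I_D2/I_D1 = (1 + λ V_DS2)/(1 + λ V_DS1).
0.385/0.347 = 1.11 = (1 + 3.89 λ)/(1 + 2.11 λ).
Solving: λ (I_D1 V_DS2 − I_D2 V_DS1) = I_D2 − I_D1, so λ = (0.385 − 0.347) / (0.347 × 3.89 − 0.385 × 2.11) = 0.038 / 0.537 = 0.0707 V⁻¹.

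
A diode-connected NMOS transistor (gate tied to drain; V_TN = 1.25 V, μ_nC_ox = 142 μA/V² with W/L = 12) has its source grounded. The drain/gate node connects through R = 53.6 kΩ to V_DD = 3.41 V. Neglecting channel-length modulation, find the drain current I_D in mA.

I_D = 0.0364 mA

With gate tied to drain, V_GS = V_DS ≥ V_GS − V_TN, so the device is in saturation.
k_n = μ_nC_ox · (W/L) = 1.704 mA/V².
KCL at the drain: ½ k_n (V_GS − V_TN)² = (V_DD − V_GS)/R.
Let x = V_GS − 1.25. Then 45.7 x² + x − 2.16 = 0, giving x = 0.207 V (positive root), so V_GS = 1.46 V.
I_D = (V_DD − V_GS)/R = (3.41 − 1.46) / 53.6 = 0.0364 mA.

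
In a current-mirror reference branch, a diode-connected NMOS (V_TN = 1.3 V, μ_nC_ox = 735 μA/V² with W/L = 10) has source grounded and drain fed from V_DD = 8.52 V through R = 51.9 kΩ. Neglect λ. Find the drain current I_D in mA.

I_D = 0.135 mA

With gate tied to drain, V_GS = V_DS ≥ V_GS − V_TN, so the device is in saturation.
k_n = μ_nC_ox · (W/L) = 7.35 mA/V².
KCL at the drain: ½ k_n (V_GS − V_TN)² = (V_DD − V_GS)/R.
Let x = V_GS − 1.3. Then 191 x² + x − 7.22 = 0, giving x = 0.192 V (positive root), so V_GS = 1.49 V.
I_D = (V_DD − V_GS)/R = (8.52 − 1.49) / 51.9 = 0.135 mA.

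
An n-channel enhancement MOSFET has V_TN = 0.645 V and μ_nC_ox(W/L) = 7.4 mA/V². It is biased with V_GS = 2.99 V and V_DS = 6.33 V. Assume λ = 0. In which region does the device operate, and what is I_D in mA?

V_ov = V_GS − V_TN = 2.99 − 0.645 = 2.35 V.
Since V_DS = 6.33 V ≥ V_ov = 2.35 V, the device is in saturation.
I_D = ½ k_n V_ov² = 0.5 × 7.4 × 2.35² = 20.3 mA.

Saturation; I_D = 20.3 mA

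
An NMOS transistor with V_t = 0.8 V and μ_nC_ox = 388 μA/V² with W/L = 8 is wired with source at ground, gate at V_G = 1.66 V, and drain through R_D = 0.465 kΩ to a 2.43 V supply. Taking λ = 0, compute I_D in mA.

V_GS = V_G = 1.66 V, so V_ov = 1.66 − 0.8 = 0.86 V.
k_n = μ_nC_ox · (W/L) = 3.104 mA/V².
Assume saturation: I_D = ½ k_n V_ov² = 0.5 × 3.104 × 0.86² = 1.15 mA, giving V_DS = V_DD − I_D R_D = 2.43 − 1.15 × 0.465 = 1.9 V.
V_DS = 1.9 V ≥ V_ov = 0.86 V, confirming saturation.

I_D = 1.15 mA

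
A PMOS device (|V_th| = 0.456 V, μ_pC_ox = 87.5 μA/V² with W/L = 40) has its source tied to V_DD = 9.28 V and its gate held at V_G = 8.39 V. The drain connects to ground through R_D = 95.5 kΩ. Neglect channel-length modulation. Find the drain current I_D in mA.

V_SG = V_DD − V_G = 9.28 − 8.39 = 0.89 V, so V_ov = 0.89 − 0.456 = 0.434 V.
k_p = μ_pC_ox · (W/L) = 3.5 mA/V².
Assume saturation: I_D = ½ k_p V_ov² = 0.5 × 3.5 × 0.434² = 0.33 mA, giving V_SD = V_DD − I_D R_D = 9.28 − 0.33 × 95.5 = -22.2 V.
But -22.2 V < V_ov = 0.434 V, so the device is actually in triode.
In triode I_D = k_p[V_ov V_SD − ½ V_SD²] and I_D = (V_DD − V_SD)/R_D. Equating: 167 V_SD² − 146.1 V_SD + 9.28 = 0, giving V_SD = 0.069 V (the root below V_ov).
I_D = (9.28 − 0.069) / 95.5 = 0.0965 mA.

I_D = 0.0965 mA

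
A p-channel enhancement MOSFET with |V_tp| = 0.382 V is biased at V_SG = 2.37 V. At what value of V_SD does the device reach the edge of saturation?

V_SD,sat = 1.99 V

The boundary between triode and saturation is V_SD = V_SG − |V_tp| = V_ov.
V_ov = 2.37 − 0.382 = 1.99 V.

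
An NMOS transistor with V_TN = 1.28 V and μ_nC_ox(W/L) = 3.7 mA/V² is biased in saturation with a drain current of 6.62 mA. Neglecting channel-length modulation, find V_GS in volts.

V_GS = 3.17 V

In saturation I_D = ½ k_n (V_GS − V_TN)², so V_GS − V_TN = √(2 I_D / k_n) = √(2 × 6.62 / 3.7) = 1.89 V.
V_GS = 1.28 + 1.89 = 3.17 V.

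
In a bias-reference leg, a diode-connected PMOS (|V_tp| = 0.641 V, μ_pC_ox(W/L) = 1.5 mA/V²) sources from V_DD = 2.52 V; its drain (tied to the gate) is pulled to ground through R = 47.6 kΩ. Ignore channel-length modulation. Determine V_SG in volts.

V_SG = 0.857 V

With gate tied to drain, V_SG = V_SD ≥ V_SG − |V_tp|, so the device is in saturation.
KCL at the drain: ½ k_p (V_SG − |V_tp|)² = (V_DD − V_SG)/R.
Let x = V_SG − 0.641. Then 35.7 x² + x − 1.879 = 0, giving x = 0.216 V (positive root), so V_SG = 0.857 V.
I_D = (V_DD − V_SG)/R = (2.52 − 0.857) / 47.6 = 0.0349 mA.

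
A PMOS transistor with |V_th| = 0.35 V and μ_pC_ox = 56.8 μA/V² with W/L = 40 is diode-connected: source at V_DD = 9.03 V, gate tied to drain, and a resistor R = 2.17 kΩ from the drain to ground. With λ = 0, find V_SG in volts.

V_SG = 2.03 V

With gate tied to drain, V_SG = V_SD ≥ V_SG − |V_th|, so the device is in saturation.
k_p = μ_pC_ox · (W/L) = 2.272 mA/V².
KCL at the drain: ½ k_p (V_SG − |V_th|)² = (V_DD − V_SG)/R.
Let x = V_SG − 0.35. Then 2.47 x² + x − 8.68 = 0, giving x = 1.68 V (positive root), so V_SG = 2.03 V.
I_D = (V_DD − V_SG)/R = (9.03 − 2.03) / 2.17 = 3.22 mA.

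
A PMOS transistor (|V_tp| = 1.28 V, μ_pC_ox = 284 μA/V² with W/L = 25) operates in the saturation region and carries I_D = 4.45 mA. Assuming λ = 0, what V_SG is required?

k_p = μ_pC_ox · (W/L) = 7.1 mA/V².
In saturation I_D = ½ k_p (V_SG − |V_tp|)², so V_SG − |V_tp| = √(2 I_D / k_p) = √(2 × 4.45 / 7.1) = 1.12 V.
V_SG = 1.28 + 1.12 = 2.4 V.

V_SG = 2.40 V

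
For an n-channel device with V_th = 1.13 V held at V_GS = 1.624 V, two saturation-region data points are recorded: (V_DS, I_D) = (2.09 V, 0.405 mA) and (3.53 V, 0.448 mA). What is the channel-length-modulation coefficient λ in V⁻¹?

With V_GS fixed, I_D ∝ (1 + λ V_DS) in saturation, so I_D2/I_D1 = (1 + λ V_DS2)/(1 + λ V_DS1).
0.448/0.405 = 1.106 = (1 + 3.53 λ)/(1 + 2.09 λ).
Solving: λ (I_D1 V_DS2 − I_D2 V_DS1) = I_D2 − I_D1, so λ = (0.448 − 0.405) / (0.405 × 3.53 − 0.448 × 2.09) = 0.043 / 0.493 = 0.0872 V⁻¹.

λ = 0.0872 V⁻¹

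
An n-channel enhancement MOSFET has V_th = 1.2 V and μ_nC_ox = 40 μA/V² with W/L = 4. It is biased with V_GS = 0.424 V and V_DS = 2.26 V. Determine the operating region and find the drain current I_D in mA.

Cutoff; I_D = 0 mA

V_GS = 0.424 V < V_th = 1.2 V, so the transistor is in cutoff.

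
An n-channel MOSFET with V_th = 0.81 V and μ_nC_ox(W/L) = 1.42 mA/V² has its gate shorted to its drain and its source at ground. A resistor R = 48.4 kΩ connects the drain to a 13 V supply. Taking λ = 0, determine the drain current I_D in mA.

I_D = 0.240 mA

With gate tied to drain, V_GS = V_DS ≥ V_GS − V_th, so the device is in saturation.
KCL at the drain: ½ k_n (V_GS − V_th)² = (V_DD − V_GS)/R.
Let x = V_GS − 0.81. Then 34.4 x² + x − 12.19 = 0, giving x = 0.581 V (positive root), so V_GS = 1.39 V.
I_D = (V_DD − V_GS)/R = (13 − 1.39) / 48.4 = 0.24 mA.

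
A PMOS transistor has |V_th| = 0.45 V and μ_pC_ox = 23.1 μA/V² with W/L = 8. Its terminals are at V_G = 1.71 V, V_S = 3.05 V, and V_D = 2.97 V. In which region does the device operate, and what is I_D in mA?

V_SG = V_S − V_G = 3.05 − 1.71 = 1.34 V; V_SD = V_S − V_D = 3.05 − 2.97 = 0.08 V.
k_p = μ_pC_ox · (W/L) = 0.1848 mA/V².
V_ov = V_SG − |V_th| = 1.34 − 0.45 = 0.89 V.
Since V_SD = 0.08 V < V_ov = 0.89 V, the device is in the triode region.
I_D = k_p [V_ov · V_SD − ½ V_SD²] = 0.1848 × [0.89 × 0.08 − 0.5 × 0.08²] = 0.0126 mA.

Triode; I_D = 0.0126 mA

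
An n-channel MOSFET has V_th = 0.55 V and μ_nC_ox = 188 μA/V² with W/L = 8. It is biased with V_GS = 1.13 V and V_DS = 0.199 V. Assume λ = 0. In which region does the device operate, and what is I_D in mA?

k_n = μ_nC_ox · (W/L) = 1.504 mA/V².
V_ov = V_GS − V_th = 1.13 − 0.55 = 0.58 V.
Since V_DS = 0.199 V < V_ov = 0.58 V, the device is in the triode region.
I_D = k_n [V_ov · V_DS − ½ V_DS²] = 1.504 × [0.58 × 0.199 − 0.5 × 0.199²] = 0.144 mA.

Triode; I_D = 0.144 mA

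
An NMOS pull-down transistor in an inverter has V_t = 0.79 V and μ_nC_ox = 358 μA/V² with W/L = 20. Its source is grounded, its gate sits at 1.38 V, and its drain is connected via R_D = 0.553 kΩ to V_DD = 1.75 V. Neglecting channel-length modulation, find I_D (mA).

V_GS = V_G = 1.38 V, so V_ov = 1.38 − 0.79 = 0.59 V.
k_n = μ_nC_ox · (W/L) = 7.16 mA/V².
Assume saturation: I_D = ½ k_n V_ov² = 0.5 × 7.16 × 0.59² = 1.25 mA, giving V_DS = V_DD − I_D R_D = 1.75 − 1.25 × 0.553 = 1.06 V.
V_DS = 1.06 V ≥ V_ov = 0.59 V, confirming saturation.

I_D = 1.25 mA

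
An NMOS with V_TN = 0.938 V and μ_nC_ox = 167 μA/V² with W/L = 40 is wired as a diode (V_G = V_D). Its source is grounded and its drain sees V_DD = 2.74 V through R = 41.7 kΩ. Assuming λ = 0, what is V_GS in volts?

With gate tied to drain, V_GS = V_DS ≥ V_GS − V_TN, so the device is in saturation.
k_n = μ_nC_ox · (W/L) = 6.68 mA/V².
KCL at the drain: ½ k_n (V_GS − V_TN)² = (V_DD − V_GS)/R.
Let x = V_GS − 0.938. Then 139 x² + x − 1.802 = 0, giving x = 0.11 V (positive root), so V_GS = 1.05 V.
I_D = (V_DD − V_GS)/R = (2.74 − 1.05) / 41.7 = 0.0406 mA.

V_GS = 1.05 V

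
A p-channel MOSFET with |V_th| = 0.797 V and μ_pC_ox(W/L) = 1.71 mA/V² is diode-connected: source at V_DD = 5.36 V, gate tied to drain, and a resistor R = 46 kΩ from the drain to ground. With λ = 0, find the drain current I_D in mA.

With gate tied to drain, V_SG = V_SD ≥ V_SG − |V_th|, so the device is in saturation.
KCL at the drain: ½ k_p (V_SG − |V_th|)² = (V_DD − V_SG)/R.
Let x = V_SG − 0.797. Then 39.3 x² + x − 4.563 = 0, giving x = 0.328 V (positive root), so V_SG = 1.13 V.
I_D = (V_DD − V_SG)/R = (5.36 − 1.13) / 46 = 0.0921 mA.

I_D = 0.0921 mA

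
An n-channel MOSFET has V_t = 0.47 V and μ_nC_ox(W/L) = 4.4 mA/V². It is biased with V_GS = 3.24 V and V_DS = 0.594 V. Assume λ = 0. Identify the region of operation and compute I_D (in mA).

V_ov = V_GS − V_t = 3.24 − 0.47 = 2.77 V.
Since V_DS = 0.594 V < V_ov = 2.77 V, the device is in the triode region.
I_D = k_n [V_ov · V_DS − ½ V_DS²] = 4.4 × [2.77 × 0.594 − 0.5 × 0.594²] = 6.46 mA.

Triode; I_D = 6.46 mA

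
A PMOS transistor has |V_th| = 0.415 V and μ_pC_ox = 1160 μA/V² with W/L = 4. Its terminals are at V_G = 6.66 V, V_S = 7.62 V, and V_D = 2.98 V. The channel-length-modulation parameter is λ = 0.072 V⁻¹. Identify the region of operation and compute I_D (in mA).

Saturation; I_D = 0.919 mA

V_SG = V_S − V_G = 7.62 − 6.66 = 0.96 V; V_SD = V_S − V_D = 7.62 − 2.98 = 4.64 V.
k_p = μ_pC_ox · (W/L) = 4.64 mA/V².
V_ov = V_SG − |V_th| = 0.96 − 0.415 = 0.545 V.
Since V_SD = 4.64 V ≥ V_ov = 0.545 V, the device is in saturation.
I_D = ½ k_p V_ov² (1 + λ V_SD) = 0.5 × 4.64 × 0.545² × (1 + 0.072 × 4.64) = 0.919 mA.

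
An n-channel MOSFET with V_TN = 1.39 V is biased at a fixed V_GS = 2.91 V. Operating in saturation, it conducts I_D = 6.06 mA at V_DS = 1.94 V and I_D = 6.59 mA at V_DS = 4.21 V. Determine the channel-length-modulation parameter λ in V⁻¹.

With V_GS fixed, I_D ∝ (1 + λ V_DS) in saturation, so I_D2/I_D1 = (1 + λ V_DS2)/(1 + λ V_DS1).
6.59/6.06 = 1.087 = (1 + 4.21 λ)/(1 + 1.94 λ).
Solving: λ (I_D1 V_DS2 − I_D2 V_DS1) = I_D2 − I_D1, so λ = (6.59 − 6.06) / (6.06 × 4.21 − 6.59 × 1.94) = 0.53 / 12.7 = 0.0416 V⁻¹.

λ = 0.0416 V⁻¹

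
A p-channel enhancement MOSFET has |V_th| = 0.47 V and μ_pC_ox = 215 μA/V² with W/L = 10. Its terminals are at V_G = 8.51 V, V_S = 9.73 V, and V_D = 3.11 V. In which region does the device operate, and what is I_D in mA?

V_SG = V_S − V_G = 9.73 − 8.51 = 1.22 V; V_SD = V_S − V_D = 9.73 − 3.11 = 6.62 V.
k_p = μ_pC_ox · (W/L) = 2.15 mA/V².
V_ov = V_SG − |V_th| = 1.22 − 0.47 = 0.75 V.
Since V_SD = 6.62 V ≥ V_ov = 0.75 V, the device is in saturation.
I_D = ½ k_p V_ov² = 0.5 × 2.15 × 0.75² = 0.605 mA.

Saturation; I_D = 0.605 mA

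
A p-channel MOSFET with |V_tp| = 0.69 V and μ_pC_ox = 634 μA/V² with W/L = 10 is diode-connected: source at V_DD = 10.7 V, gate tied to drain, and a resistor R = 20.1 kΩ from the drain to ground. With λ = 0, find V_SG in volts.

V_SG = 1.08 V

With gate tied to drain, V_SG = V_SD ≥ V_SG − |V_tp|, so the device is in saturation.
k_p = μ_pC_ox · (W/L) = 6.34 mA/V².
KCL at the drain: ½ k_p (V_SG − |V_tp|)² = (V_DD − V_SG)/R.
Let x = V_SG − 0.69. Then 63.7 x² + x − 10.01 = 0, giving x = 0.389 V (positive root), so V_SG = 1.08 V.
I_D = (V_DD − V_SG)/R = (10.7 − 1.08) / 20.1 = 0.479 mA.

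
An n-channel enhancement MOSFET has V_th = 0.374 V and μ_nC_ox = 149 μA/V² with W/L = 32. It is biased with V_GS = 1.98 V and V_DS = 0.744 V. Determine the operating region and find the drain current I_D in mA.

k_n = μ_nC_ox · (W/L) = 4.768 mA/V².
V_ov = V_GS − V_th = 1.98 − 0.374 = 1.61 V.
Since V_DS = 0.744 V < V_ov = 1.61 V, the device is in the triode region.
I_D = k_n [V_ov · V_DS − ½ V_DS²] = 4.768 × [1.61 × 0.744 − 0.5 × 0.744²] = 4.38 mA.

Triode; I_D = 4.38 mA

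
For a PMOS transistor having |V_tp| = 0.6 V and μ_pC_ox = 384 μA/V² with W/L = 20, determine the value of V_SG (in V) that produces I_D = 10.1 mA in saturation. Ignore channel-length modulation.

k_p = μ_pC_ox · (W/L) = 7.68 mA/V².
In saturation I_D = ½ k_p (V_SG − |V_tp|)², so V_SG − |V_tp| = √(2 I_D / k_p) = √(2 × 10.1 / 7.68) = 1.62 V.
V_SG = 0.6 + 1.62 = 2.22 V.

V_SG = 2.22 V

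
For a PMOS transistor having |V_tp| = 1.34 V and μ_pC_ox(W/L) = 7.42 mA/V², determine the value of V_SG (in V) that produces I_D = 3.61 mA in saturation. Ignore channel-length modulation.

V_SG = 2.33 V

In saturation I_D = ½ k_p (V_SG − |V_tp|)², so V_SG − |V_tp| = √(2 I_D / k_p) = √(2 × 3.61 / 7.42) = 0.986 V.
V_SG = 1.34 + 0.986 = 2.33 V.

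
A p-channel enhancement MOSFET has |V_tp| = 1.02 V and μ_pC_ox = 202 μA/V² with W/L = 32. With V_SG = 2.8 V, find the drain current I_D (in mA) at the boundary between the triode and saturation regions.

At the boundary V_SD = V_ov = V_SG − |V_tp| = 2.8 − 1.02 = 1.78 V.
k_p = μ_pC_ox · (W/L) = 6.464 mA/V².
I_D = ½ k_p V_ov² = 0.5 × 6.464 × 1.78² = 10.2 mA.

I_D = 10.2 mA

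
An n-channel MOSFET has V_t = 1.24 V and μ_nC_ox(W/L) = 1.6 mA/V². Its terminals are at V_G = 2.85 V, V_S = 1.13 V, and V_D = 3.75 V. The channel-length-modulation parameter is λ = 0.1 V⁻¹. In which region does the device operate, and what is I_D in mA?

Saturation; I_D = 0.233 mA

V_GS = V_G − V_S = 2.85 − 1.13 = 1.72 V; V_DS = V_D − V_S = 3.75 − 1.13 = 2.62 V.
V_ov = V_GS − V_t = 1.72 − 1.24 = 0.48 V.
Since V_DS = 2.62 V ≥ V_ov = 0.48 V, the device is in saturation.
I_D = ½ k_n V_ov² (1 + λ V_DS) = 0.5 × 1.6 × 0.48² × (1 + 0.1 × 2.62) = 0.233 mA.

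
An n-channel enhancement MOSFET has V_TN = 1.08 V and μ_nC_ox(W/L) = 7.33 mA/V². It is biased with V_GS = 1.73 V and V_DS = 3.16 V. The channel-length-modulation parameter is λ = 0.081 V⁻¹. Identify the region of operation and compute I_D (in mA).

V_ov = V_GS − V_TN = 1.73 − 1.08 = 0.65 V.
Since V_DS = 3.16 V ≥ V_ov = 0.65 V, the device is in saturation.
I_D = ½ k_n V_ov² (1 + λ V_DS) = 0.5 × 7.33 × 0.65² × (1 + 0.081 × 3.16) = 1.94 mA.

Saturation; I_D = 1.94 mA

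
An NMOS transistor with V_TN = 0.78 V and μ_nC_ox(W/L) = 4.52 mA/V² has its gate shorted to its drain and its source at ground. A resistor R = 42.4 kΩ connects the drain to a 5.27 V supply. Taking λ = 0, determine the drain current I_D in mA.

I_D = 0.101 mA

With gate tied to drain, V_GS = V_DS ≥ V_GS − V_TN, so the device is in saturation.
KCL at the drain: ½ k_n (V_GS − V_TN)² = (V_DD − V_GS)/R.
Let x = V_GS − 0.78. Then 95.8 x² + x − 4.49 = 0, giving x = 0.211 V (positive root), so V_GS = 0.991 V.
I_D = (V_DD − V_GS)/R = (5.27 − 0.991) / 42.4 = 0.101 mA.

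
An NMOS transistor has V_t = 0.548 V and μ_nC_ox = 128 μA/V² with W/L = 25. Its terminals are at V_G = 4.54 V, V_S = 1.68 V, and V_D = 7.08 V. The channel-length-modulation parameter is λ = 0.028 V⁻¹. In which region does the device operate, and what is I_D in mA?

V_GS = V_G − V_S = 4.54 − 1.68 = 2.86 V; V_DS = V_D − V_S = 7.08 − 1.68 = 5.4 V.
k_n = μ_nC_ox · (W/L) = 3.2 mA/V².
V_ov = V_GS − V_t = 2.86 − 0.548 = 2.31 V.
Since V_DS = 5.4 V ≥ V_ov = 2.31 V, the device is in saturation.
I_D = ½ k_n V_ov² (1 + λ V_DS) = 0.5 × 3.2 × 2.31² × (1 + 0.028 × 5.4) = 9.85 mA.

Saturation; I_D = 9.85 mA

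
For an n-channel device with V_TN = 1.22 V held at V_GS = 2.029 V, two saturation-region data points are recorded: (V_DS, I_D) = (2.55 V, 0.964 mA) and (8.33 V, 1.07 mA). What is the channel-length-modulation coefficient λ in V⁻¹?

λ = 0.0200 V⁻¹

With V_GS fixed, I_D ∝ (1 + λ V_DS) in saturation, so I_D2/I_D1 = (1 + λ V_DS2)/(1 + λ V_DS1).
1.07/0.964 = 1.11 = (1 + 8.33 λ)/(1 + 2.55 λ).
Solving: λ (I_D1 V_DS2 − I_D2 V_DS1) = I_D2 − I_D1, so λ = (1.07 − 0.964) / (0.964 × 8.33 − 1.07 × 2.55) = 0.106 / 5.3 = 0.02 V⁻¹.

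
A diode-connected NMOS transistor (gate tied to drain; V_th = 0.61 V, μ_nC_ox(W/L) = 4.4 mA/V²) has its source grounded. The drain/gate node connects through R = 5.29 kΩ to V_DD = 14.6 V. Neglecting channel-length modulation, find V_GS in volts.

With gate tied to drain, V_GS = V_DS ≥ V_GS − V_th, so the device is in saturation.
KCL at the drain: ½ k_n (V_GS − V_th)² = (V_DD − V_GS)/R.
Let x = V_GS − 0.61. Then 11.6 x² + x − 13.99 = 0, giving x = 1.05 V (positive root), so V_GS = 1.66 V.
I_D = (V_DD − V_GS)/R = (14.6 − 1.66) / 5.29 = 2.45 mA.

V_GS = 1.66 V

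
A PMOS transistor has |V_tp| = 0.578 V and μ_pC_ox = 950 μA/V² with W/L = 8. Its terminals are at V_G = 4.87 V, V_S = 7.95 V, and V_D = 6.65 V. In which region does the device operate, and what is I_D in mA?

Triode; I_D = 18.3 mA

V_SG = V_S − V_G = 7.95 − 4.87 = 3.08 V; V_SD = V_S − V_D = 7.95 − 6.65 = 1.3 V.
k_p = μ_pC_ox · (W/L) = 7.6 mA/V².
V_ov = V_SG − |V_tp| = 3.08 − 0.578 = 2.5 V.
Since V_SD = 1.3 V < V_ov = 2.5 V, the device is in the triode region.
I_D = k_p [V_ov · V_SD − ½ V_SD²] = 7.6 × [2.5 × 1.3 − 0.5 × 1.3²] = 18.3 mA.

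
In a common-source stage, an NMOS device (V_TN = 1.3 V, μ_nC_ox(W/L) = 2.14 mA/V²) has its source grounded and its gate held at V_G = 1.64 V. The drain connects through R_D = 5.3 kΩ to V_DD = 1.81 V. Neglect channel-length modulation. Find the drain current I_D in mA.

V_GS = V_G = 1.64 V, so V_ov = 1.64 − 1.3 = 0.34 V.
Assume saturation: I_D = ½ k_n V_ov² = 0.5 × 2.14 × 0.34² = 0.124 mA, giving V_DS = V_DD − I_D R_D = 1.81 − 0.124 × 5.3 = 1.15 V.
V_DS = 1.15 V ≥ V_ov = 0.34 V, confirming saturation.

I_D = 0.124 mA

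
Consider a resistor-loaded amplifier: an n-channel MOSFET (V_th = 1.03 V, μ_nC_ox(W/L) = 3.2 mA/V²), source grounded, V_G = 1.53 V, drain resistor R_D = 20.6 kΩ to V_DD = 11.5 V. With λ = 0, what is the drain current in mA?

I_D = 0.400 mA

V_GS = V_G = 1.53 V, so V_ov = 1.53 − 1.03 = 0.5 V.
Assume saturation: I_D = ½ k_n V_ov² = 0.5 × 3.2 × 0.5² = 0.4 mA, giving V_DS = V_DD − I_D R_D = 11.5 − 0.4 × 20.6 = 3.26 V.
V_DS = 3.26 V ≥ V_ov = 0.5 V, confirming saturation.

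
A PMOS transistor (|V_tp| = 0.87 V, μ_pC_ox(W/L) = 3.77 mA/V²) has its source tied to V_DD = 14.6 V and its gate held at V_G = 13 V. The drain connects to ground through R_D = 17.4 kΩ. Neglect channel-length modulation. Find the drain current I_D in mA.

I_D = 0.815 mA

V_SG = V_DD − V_G = 14.6 − 13 = 1.6 V, so V_ov = 1.6 − 0.87 = 0.73 V.
Assume saturation: I_D = ½ k_p V_ov² = 0.5 × 3.77 × 0.73² = 1 mA, giving V_SD = V_DD − I_D R_D = 14.6 − 1 × 17.4 = -2.88 V.
But -2.88 V < V_ov = 0.73 V, so the device is actually in triode.
In triode I_D = k_p[V_ov V_SD − ½ V_SD²] and I_D = (V_DD − V_SD)/R_D. Equating: 32.8 V_SD² − 48.89 V_SD + 14.6 = 0, giving V_SD = 0.413 V (the root below V_ov).
I_D = (14.6 − 0.413) / 17.4 = 0.815 mA.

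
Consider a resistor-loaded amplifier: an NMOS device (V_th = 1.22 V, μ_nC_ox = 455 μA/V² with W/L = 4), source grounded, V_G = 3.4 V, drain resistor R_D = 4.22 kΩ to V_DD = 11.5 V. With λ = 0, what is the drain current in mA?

V_GS = V_G = 3.4 V, so V_ov = 3.4 − 1.22 = 2.18 V.
k_n = μ_nC_ox · (W/L) = 1.82 mA/V².
Assume saturation: I_D = ½ k_n V_ov² = 0.5 × 1.82 × 2.18² = 4.32 mA, giving V_DS = V_DD − I_D R_D = 11.5 − 4.32 × 4.22 = -6.75 V.
But -6.75 V < V_ov = 2.18 V, so the device is actually in triode.
In triode I_D = k_n[V_ov V_DS − ½ V_DS²] and I_D = (V_DD − V_DS)/R_D. Equating: 3.84 V_DS² − 17.74 V_DS + 11.5 = 0, giving V_DS = 0.78 V (the root below V_ov).
I_D = (11.5 − 0.78) / 4.22 = 2.54 mA.

I_D = 2.54 mA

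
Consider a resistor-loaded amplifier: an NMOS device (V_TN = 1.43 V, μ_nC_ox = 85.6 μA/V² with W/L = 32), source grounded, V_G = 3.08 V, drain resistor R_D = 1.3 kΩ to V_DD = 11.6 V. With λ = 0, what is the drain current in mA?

V_GS = V_G = 3.08 V, so V_ov = 3.08 − 1.43 = 1.65 V.
k_n = μ_nC_ox · (W/L) = 2.739 mA/V².
Assume saturation: I_D = ½ k_n V_ov² = 0.5 × 2.739 × 1.65² = 3.73 mA, giving V_DS = V_DD − I_D R_D = 11.6 − 3.73 × 1.3 = 6.75 V.
V_DS = 6.75 V ≥ V_ov = 1.65 V, confirming saturation.

I_D = 3.73 mA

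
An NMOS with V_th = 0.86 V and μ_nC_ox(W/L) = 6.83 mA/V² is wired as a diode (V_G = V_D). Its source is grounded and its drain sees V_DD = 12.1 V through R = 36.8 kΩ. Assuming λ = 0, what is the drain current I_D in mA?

With gate tied to drain, V_GS = V_DS ≥ V_GS − V_th, so the device is in saturation.
KCL at the drain: ½ k_n (V_GS − V_th)² = (V_DD − V_GS)/R.
Let x = V_GS − 0.86. Then 126 x² + x − 11.24 = 0, giving x = 0.295 V (positive root), so V_GS = 1.16 V.
I_D = (V_DD − V_GS)/R = (12.1 − 1.16) / 36.8 = 0.297 mA.

I_D = 0.297 mA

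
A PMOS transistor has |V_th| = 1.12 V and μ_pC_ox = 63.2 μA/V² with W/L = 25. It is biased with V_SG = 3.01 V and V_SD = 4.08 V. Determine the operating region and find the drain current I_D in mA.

k_p = μ_pC_ox · (W/L) = 1.58 mA/V².
V_ov = V_SG − |V_th| = 3.01 − 1.12 = 1.89 V.
Since V_SD = 4.08 V ≥ V_ov = 1.89 V, the device is in saturation.
I_D = ½ k_p V_ov² = 0.5 × 1.58 × 1.89² = 2.82 mA.

Saturation; I_D = 2.82 mA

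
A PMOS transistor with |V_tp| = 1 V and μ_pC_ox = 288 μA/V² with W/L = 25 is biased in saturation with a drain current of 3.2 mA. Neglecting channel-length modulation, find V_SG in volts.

V_SG = 1.94 V

k_p = μ_pC_ox · (W/L) = 7.2 mA/V².
In saturation I_D = ½ k_p (V_SG − |V_tp|)², so V_SG − |V_tp| = √(2 I_D / k_p) = √(2 × 3.2 / 7.2) = 0.943 V.
V_SG = 1 + 0.943 = 1.94 V.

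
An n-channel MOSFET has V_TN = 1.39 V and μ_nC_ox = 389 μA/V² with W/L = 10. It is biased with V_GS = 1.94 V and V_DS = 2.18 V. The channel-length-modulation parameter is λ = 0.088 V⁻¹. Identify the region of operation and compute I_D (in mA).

Saturation; I_D = 0.701 mA

k_n = μ_nC_ox · (W/L) = 3.89 mA/V².
V_ov = V_GS − V_TN = 1.94 − 1.39 = 0.55 V.
Since V_DS = 2.18 V ≥ V_ov = 0.55 V, the device is in saturation.
I_D = ½ k_n V_ov² (1 + λ V_DS) = 0.5 × 3.89 × 0.55² × (1 + 0.088 × 2.18) = 0.701 mA.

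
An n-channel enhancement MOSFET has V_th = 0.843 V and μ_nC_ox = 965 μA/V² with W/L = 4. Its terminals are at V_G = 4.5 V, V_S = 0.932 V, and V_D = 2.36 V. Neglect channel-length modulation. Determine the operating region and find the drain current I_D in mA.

V_GS = V_G − V_S = 4.5 − 0.932 = 3.57 V; V_DS = V_D − V_S = 2.36 − 0.932 = 1.43 V.
k_n = μ_nC_ox · (W/L) = 3.86 mA/V².
V_ov = V_GS − V_th = 3.57 − 0.843 = 2.73 V.
Since V_DS = 1.43 V < V_ov = 2.73 V, the device is in the triode region.
I_D = k_n [V_ov · V_DS − ½ V_DS²] = 3.86 × [2.73 × 1.43 − 0.5 × 1.43²] = 11.1 mA.

Triode; I_D = 11.1 mA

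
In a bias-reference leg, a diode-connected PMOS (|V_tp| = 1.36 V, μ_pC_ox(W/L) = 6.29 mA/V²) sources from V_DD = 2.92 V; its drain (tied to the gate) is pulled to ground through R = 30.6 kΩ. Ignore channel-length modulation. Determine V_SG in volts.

With gate tied to drain, V_SG = V_SD ≥ V_SG − |V_tp|, so the device is in saturation.
KCL at the drain: ½ k_p (V_SG − |V_tp|)² = (V_DD − V_SG)/R.
Let x = V_SG − 1.36. Then 96.2 x² + x − 1.56 = 0, giving x = 0.122 V (positive root), so V_SG = 1.48 V.
I_D = (V_DD − V_SG)/R = (2.92 − 1.48) / 30.6 = 0.047 mA.

V_SG = 1.48 V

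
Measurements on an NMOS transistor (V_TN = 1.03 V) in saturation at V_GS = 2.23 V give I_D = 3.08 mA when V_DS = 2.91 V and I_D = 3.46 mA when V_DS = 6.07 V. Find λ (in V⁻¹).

With V_GS fixed, I_D ∝ (1 + λ V_DS) in saturation, so I_D2/I_D1 = (1 + λ V_DS2)/(1 + λ V_DS1).
3.46/3.08 = 1.123 = (1 + 6.07 λ)/(1 + 2.91 λ).
Solving: λ (I_D1 V_DS2 − I_D2 V_DS1) = I_D2 − I_D1, so λ = (3.46 − 3.08) / (3.08 × 6.07 − 3.46 × 2.91) = 0.38 / 8.63 = 0.044 V⁻¹.

λ = 0.0440 V⁻¹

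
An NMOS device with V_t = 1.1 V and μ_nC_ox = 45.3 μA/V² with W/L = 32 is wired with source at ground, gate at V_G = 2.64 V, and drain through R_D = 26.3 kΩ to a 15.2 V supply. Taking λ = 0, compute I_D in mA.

I_D = 0.567 mA

V_GS = V_G = 2.64 V, so V_ov = 2.64 − 1.1 = 1.54 V.
k_n = μ_nC_ox · (W/L) = 1.45 mA/V².
Assume saturation: I_D = ½ k_n V_ov² = 0.5 × 1.45 × 1.54² = 1.72 mA, giving V_DS = V_DD − I_D R_D = 15.2 − 1.72 × 26.3 = -30 V.
But -30 V < V_ov = 1.54 V, so the device is actually in triode.
In triode I_D = k_n[V_ov V_DS − ½ V_DS²] and I_D = (V_DD − V_DS)/R_D. Equating: 19.1 V_DS² − 59.71 V_DS + 15.2 = 0, giving V_DS = 0.279 V (the root below V_ov).
I_D = (15.2 − 0.279) / 26.3 = 0.567 mA.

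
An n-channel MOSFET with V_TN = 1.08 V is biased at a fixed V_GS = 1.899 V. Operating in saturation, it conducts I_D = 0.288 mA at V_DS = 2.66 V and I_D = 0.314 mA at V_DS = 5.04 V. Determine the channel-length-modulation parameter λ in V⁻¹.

With V_GS fixed, I_D ∝ (1 + λ V_DS) in saturation, so I_D2/I_D1 = (1 + λ V_DS2)/(1 + λ V_DS1).
0.314/0.288 = 1.09 = (1 + 5.04 λ)/(1 + 2.66 λ).
Solving: λ (I_D1 V_DS2 − I_D2 V_DS1) = I_D2 − I_D1, so λ = (0.314 − 0.288) / (0.288 × 5.04 − 0.314 × 2.66) = 0.026 / 0.616 = 0.0422 V⁻¹.

λ = 0.0422 V⁻¹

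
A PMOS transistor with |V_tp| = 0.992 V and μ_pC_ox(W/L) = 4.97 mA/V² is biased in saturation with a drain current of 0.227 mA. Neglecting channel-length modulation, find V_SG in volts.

V_SG = 1.29 V

In saturation I_D = ½ k_p (V_SG − |V_tp|)², so V_SG − |V_tp| = √(2 I_D / k_p) = √(2 × 0.227 / 4.97) = 0.302 V.
V_SG = 0.992 + 0.302 = 1.29 V.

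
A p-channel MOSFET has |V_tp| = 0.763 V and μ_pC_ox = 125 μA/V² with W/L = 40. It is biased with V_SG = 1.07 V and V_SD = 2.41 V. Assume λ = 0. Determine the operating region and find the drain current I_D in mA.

k_p = μ_pC_ox · (W/L) = 5 mA/V².
V_ov = V_SG − |V_tp| = 1.07 − 0.763 = 0.307 V.
Since V_SD = 2.41 V ≥ V_ov = 0.307 V, the device is in saturation.
I_D = ½ k_p V_ov² = 0.5 × 5 × 0.307² = 0.236 mA.

Saturation; I_D = 0.236 mA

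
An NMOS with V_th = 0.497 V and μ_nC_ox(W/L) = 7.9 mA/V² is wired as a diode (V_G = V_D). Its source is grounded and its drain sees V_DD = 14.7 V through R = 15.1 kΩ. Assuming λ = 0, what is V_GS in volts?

V_GS = 0.977 V

With gate tied to drain, V_GS = V_DS ≥ V_GS − V_th, so the device is in saturation.
KCL at the drain: ½ k_n (V_GS − V_th)² = (V_DD − V_GS)/R.
Let x = V_GS − 0.497. Then 59.6 x² + x − 14.2 = 0, giving x = 0.48 V (positive root), so V_GS = 0.977 V.
I_D = (V_DD − V_GS)/R = (14.7 − 0.977) / 15.1 = 0.909 mA.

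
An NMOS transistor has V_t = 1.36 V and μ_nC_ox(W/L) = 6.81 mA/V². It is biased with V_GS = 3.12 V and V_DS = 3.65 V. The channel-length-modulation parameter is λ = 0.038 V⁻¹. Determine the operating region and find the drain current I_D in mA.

Saturation; I_D = 12.0 mA

V_ov = V_GS − V_t = 3.12 − 1.36 = 1.76 V.
Since V_DS = 3.65 V ≥ V_ov = 1.76 V, the device is in saturation.
I_D = ½ k_n V_ov² (1 + λ V_DS) = 0.5 × 6.81 × 1.76² × (1 + 0.038 × 3.65) = 12 mA.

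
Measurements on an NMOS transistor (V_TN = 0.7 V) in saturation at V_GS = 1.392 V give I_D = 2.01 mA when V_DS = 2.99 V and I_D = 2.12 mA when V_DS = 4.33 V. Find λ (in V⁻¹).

λ = 0.0465 V⁻¹

With V_GS fixed, I_D ∝ (1 + λ V_DS) in saturation, so I_D2/I_D1 = (1 + λ V_DS2)/(1 + λ V_DS1).
2.12/2.01 = 1.055 = (1 + 4.33 λ)/(1 + 2.99 λ).
Solving: λ (I_D1 V_DS2 − I_D2 V_DS1) = I_D2 − I_D1, so λ = (2.12 − 2.01) / (2.01 × 4.33 − 2.12 × 2.99) = 0.11 / 2.36 = 0.0465 V⁻¹.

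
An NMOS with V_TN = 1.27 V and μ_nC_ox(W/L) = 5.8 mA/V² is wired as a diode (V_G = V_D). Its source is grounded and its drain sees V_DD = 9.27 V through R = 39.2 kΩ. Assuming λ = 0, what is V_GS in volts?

With gate tied to drain, V_GS = V_DS ≥ V_GS − V_TN, so the device is in saturation.
KCL at the drain: ½ k_n (V_GS − V_TN)² = (V_DD − V_GS)/R.
Let x = V_GS − 1.27. Then 114 x² + x − 8 = 0, giving x = 0.261 V (positive root), so V_GS = 1.53 V.
I_D = (V_DD − V_GS)/R = (9.27 − 1.53) / 39.2 = 0.197 mA.

V_GS = 1.53 V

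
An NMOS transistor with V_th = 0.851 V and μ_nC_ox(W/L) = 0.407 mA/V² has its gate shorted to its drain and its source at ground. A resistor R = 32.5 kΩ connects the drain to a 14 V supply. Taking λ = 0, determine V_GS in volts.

V_GS = 2.19 V

With gate tied to drain, V_GS = V_DS ≥ V_GS − V_th, so the device is in saturation.
KCL at the drain: ½ k_n (V_GS − V_th)² = (V_DD − V_GS)/R.
Let x = V_GS − 0.851. Then 6.61 x² + x − 13.15 = 0, giving x = 1.34 V (positive root), so V_GS = 2.19 V.
I_D = (V_DD − V_GS)/R = (14 − 2.19) / 32.5 = 0.363 mA.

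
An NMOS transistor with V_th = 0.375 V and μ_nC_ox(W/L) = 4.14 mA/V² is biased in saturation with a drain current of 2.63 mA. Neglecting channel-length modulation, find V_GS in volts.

V_GS = 1.50 V

In saturation I_D = ½ k_n (V_GS − V_th)², so V_GS − V_th = √(2 I_D / k_n) = √(2 × 2.63 / 4.14) = 1.13 V.
V_GS = 0.375 + 1.13 = 1.5 V.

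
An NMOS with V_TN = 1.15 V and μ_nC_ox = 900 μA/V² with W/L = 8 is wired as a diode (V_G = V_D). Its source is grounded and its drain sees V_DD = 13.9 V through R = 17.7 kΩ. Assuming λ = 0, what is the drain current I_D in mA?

With gate tied to drain, V_GS = V_DS ≥ V_GS − V_TN, so the device is in saturation.
k_n = μ_nC_ox · (W/L) = 7.2 mA/V².
KCL at the drain: ½ k_n (V_GS − V_TN)² = (V_DD − V_GS)/R.
Let x = V_GS − 1.15. Then 63.7 x² + x − 12.75 = 0, giving x = 0.44 V (positive root), so V_GS = 1.59 V.
I_D = (V_DD − V_GS)/R = (13.9 − 1.59) / 17.7 = 0.696 mA.

I_D = 0.696 mA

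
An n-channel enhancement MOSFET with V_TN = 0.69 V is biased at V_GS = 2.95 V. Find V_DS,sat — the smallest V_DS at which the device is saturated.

The boundary between triode and saturation is V_DS = V_GS − V_TN = V_ov.
V_ov = 2.95 − 0.69 = 2.26 V.

V_DS,sat = 2.26 V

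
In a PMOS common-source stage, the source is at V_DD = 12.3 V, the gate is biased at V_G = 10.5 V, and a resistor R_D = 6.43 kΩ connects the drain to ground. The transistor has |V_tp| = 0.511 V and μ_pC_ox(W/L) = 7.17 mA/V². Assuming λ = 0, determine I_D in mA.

I_D = 1.88 mA

V_SG = V_DD − V_G = 12.3 − 10.5 = 1.8 V, so V_ov = 1.8 − 0.511 = 1.29 V.
Assume saturation: I_D = ½ k_p V_ov² = 0.5 × 7.17 × 1.29² = 5.96 mA, giving V_SD = V_DD − I_D R_D = 12.3 − 5.96 × 6.43 = -26 V.
But -26 V < V_ov = 1.29 V, so the device is actually in triode.
In triode I_D = k_p[V_ov V_SD − ½ V_SD²] and I_D = (V_DD − V_SD)/R_D. Equating: 23.1 V_SD² − 60.43 V_SD + 12.3 = 0, giving V_SD = 0.222 V (the root below V_ov).
I_D = (12.3 − 0.222) / 6.43 = 1.88 mA.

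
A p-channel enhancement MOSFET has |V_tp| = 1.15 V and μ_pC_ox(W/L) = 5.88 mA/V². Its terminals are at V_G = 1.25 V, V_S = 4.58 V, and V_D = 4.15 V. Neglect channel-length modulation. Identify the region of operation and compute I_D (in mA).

Triode; I_D = 4.97 mA

V_SG = V_S − V_G = 4.58 − 1.25 = 3.33 V; V_SD = V_S − V_D = 4.58 − 4.15 = 0.43 V.
V_ov = V_SG − |V_tp| = 3.33 − 1.15 = 2.18 V.
Since V_SD = 0.43 V < V_ov = 2.18 V, the device is in the triode region.
I_D = k_p [V_ov · V_SD − ½ V_SD²] = 5.88 × [2.18 × 0.43 − 0.5 × 0.43²] = 4.97 mA.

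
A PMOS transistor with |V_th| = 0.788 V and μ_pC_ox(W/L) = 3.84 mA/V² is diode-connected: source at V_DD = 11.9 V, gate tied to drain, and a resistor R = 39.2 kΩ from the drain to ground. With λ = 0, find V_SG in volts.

With gate tied to drain, V_SG = V_SD ≥ V_SG − |V_th|, so the device is in saturation.
KCL at the drain: ½ k_p (V_SG − |V_th|)² = (V_DD − V_SG)/R.
Let x = V_SG − 0.788. Then 75.3 x² + x − 11.11 = 0, giving x = 0.378 V (positive root), so V_SG = 1.17 V.
I_D = (V_DD − V_SG)/R = (11.9 − 1.17) / 39.2 = 0.274 mA.

V_SG = 1.17 V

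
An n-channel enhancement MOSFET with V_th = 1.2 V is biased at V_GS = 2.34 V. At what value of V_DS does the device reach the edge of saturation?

V_DS,sat = 1.14 V

The boundary between triode and saturation is V_DS = V_GS − V_th = V_ov.
V_ov = 2.34 − 1.2 = 1.14 V.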